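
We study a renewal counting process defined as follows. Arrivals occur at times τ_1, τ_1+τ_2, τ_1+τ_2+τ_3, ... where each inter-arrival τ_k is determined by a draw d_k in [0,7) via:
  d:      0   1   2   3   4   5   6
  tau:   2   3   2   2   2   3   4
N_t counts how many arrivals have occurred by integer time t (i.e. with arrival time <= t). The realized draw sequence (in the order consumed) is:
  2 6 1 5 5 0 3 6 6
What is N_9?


draw d_1=2: τ_1=2, arrival time A_1=2
draw d_2=6: τ_2=4, arrival time A_2=6
draw d_3=1: τ_3=3, arrival time A_3=9
draw d_4=5: τ_4=3, arrival time A_4=12
draw d_5=5: τ_5=3, arrival time A_5=15
draw d_6=0: τ_6=2, arrival time A_6=17
draw d_7=3: τ_7=2, arrival time A_7=19
draw d_8=6: τ_8=4, arrival time A_8=23
draw d_9=6: τ_9=4, arrival time A_9=27
N_t over t=0..9: 0:0 1:0 2:1 3:1 4:1 5:1 6:2 7:2 8:2 9:3

3


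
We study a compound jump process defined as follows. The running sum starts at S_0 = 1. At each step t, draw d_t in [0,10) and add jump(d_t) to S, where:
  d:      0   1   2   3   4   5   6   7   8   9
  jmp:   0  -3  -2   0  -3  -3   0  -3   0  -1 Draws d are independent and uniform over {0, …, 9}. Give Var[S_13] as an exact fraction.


481/20

Outcome values over d=0..9: [0, -3, -2, 0, -3, -3, 0, -3, 0, -1]
Σy = -15, Σy² = 41, M = 10
μ = -15/10 = -3/2,  σ² = 41/10 − (-3/2)² = 37/20
Independent increments: Var[S_13] = 13·σ² = 13·(37/20) = 481/20


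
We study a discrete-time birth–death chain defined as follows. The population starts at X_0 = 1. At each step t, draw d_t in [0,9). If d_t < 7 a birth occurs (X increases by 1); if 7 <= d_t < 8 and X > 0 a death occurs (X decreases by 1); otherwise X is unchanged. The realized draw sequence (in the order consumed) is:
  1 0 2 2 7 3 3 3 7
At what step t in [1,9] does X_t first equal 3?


t=0: X=1, d=1 → birth, X_1=2
t=1: X=2, d=0 → birth, X_2=3
t=2: X=3, d=2 → birth, X_3=4
t=3: X=4, d=2 → birth, X_4=5
t=4: X=5, d=7 → death, X_5=4
t=5: X=4, d=3 → birth, X_6=5
t=6: X=5, d=3 → birth, X_7=6
t=7: X=6, d=3 → birth, X_8=7
t=8: X=7, d=7 → death, X_9=6

2


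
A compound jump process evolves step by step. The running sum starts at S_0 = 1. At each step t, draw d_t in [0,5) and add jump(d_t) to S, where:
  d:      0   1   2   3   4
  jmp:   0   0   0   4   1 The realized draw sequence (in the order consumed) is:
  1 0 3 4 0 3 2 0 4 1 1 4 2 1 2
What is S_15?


12

t=0: S=1, d=1, jump=0, S_1=1
t=1: S=1, d=0, jump=0, S_2=1
t=2: S=1, d=3, jump=4, S_3=5
t=3: S=5, d=4, jump=1, S_4=6
t=4: S=6, d=0, jump=0, S_5=6
t=5: S=6, d=3, jump=4, S_6=10
t=6: S=10, d=2, jump=0, S_7=10
t=7: S=10, d=0, jump=0, S_8=10
t=8: S=10, d=4, jump=1, S_9=11
t=9: S=11, d=1, jump=0, S_10=11
t=10: S=11, d=1, jump=0, S_11=11
t=11: S=11, d=4, jump=1, S_12=12
t=12: S=12, d=2, jump=0, S_13=12
t=13: S=12, d=1, jump=0, S_14=12
t=14: S=12, d=2, jump=0, S_15=12


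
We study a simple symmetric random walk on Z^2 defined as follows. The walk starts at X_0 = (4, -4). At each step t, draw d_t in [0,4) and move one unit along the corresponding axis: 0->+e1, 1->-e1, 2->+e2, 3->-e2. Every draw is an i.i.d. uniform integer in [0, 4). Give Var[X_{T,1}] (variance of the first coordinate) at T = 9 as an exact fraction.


9/2

Outcome values over d=0..3: [1, -1, 0, 0]
Σy = 0, Σy² = 2, M = 4
μ = 0/4 = 0,  σ² = 2/4 − (0)² = 1/2
Independent increments: Var[X_9] = 9·σ² = 9·(1/2) = 9/2


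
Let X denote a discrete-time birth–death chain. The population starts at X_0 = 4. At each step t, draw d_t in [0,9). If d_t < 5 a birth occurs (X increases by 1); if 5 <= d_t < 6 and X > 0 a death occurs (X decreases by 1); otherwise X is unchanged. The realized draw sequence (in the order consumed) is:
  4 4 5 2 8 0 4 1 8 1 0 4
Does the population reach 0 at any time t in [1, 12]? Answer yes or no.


no

t=0: X=4, d=4 → birth, X_1=5
t=1: X=5, d=4 → birth, X_2=6
t=2: X=6, d=5 → death, X_3=5
t=3: X=5, d=2 → birth, X_4=6
t=4: X=6, d=8 → hold, X_5=6
t=5: X=6, d=0 → birth, X_6=7
t=6: X=7, d=4 → birth, X_7=8
t=7: X=8, d=1 → birth, X_8=9
t=8: X=9, d=8 → hold, X_9=9
t=9: X=9, d=1 → birth, X_10=10
t=10: X=10, d=0 → birth, X_11=11
t=11: X=11, d=4 → birth, X_12=12


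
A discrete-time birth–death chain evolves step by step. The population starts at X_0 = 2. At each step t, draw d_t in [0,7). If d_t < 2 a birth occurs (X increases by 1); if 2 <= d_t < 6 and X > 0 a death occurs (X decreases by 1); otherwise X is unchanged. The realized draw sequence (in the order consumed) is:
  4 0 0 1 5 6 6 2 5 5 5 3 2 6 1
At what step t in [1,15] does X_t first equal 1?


1

t=0: X=2, d=4 → death, X_1=1
t=1: X=1, d=0 → birth, X_2=2
t=2: X=2, d=0 → birth, X_3=3
t=3: X=3, d=1 → birth, X_4=4
t=4: X=4, d=5 → death, X_5=3
t=5: X=3, d=6 → hold, X_6=3
t=6: X=3, d=6 → hold, X_7=3
t=7: X=3, d=2 → death, X_8=2
t=8: X=2, d=5 → death, X_9=1
t=9: X=1, d=5 → death, X_10=0
t=10: X=0, d=5 → hold, X_11=0
t=11: X=0, d=3 → hold, X_12=0
t=12: X=0, d=2 → hold, X_13=0
t=13: X=0, d=6 → hold, X_14=0
t=14: X=0, d=1 → birth, X_15=1


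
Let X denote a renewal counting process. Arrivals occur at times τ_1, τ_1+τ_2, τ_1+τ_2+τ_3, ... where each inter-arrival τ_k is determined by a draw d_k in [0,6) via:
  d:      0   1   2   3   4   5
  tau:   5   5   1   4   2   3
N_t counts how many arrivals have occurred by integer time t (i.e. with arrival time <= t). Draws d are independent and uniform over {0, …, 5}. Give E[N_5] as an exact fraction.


Inter-arrival values over d=0..5: [5, 5, 1, 4, 2, 3]
Each d has probability 1/6, so the pmf of τ is: f(1) = 1/6, f(2) = 1/6, f(3) = 1/6, f(4) = 1/6, f(5) = 1/3
Renewal equation for m(n) = E[N_n]: condition on τ_1 = k (if k <= n, one arrival plus a fresh copy on the remaining n−k steps): m(n) = F(n) + Σ_{k<=n} f(k)·m(n−k), where F(n) = P(τ <= n) and m(0) = 0
m(1) = F(1) = 1/6
m(2) = F(2) + f(1)·m(1) = 1/3 + 1/6·1/6 = 13/36
m(3) = F(3) + f(1)·m(2) + f(2)·m(1) = 1/2 + 1/6·13/36 + 1/6·1/6 = 127/216
m(4) = F(4) + f(1)·m(3) + f(2)·m(2) + f(3)·m(1) = 2/3 + 1/6·127/216 + 1/6·13/36 + 1/6·1/6 = 1105/1296
m(5) = F(5) + f(1)·m(4) + f(2)·m(3) + f(3)·m(2) + f(4)·m(1) = 1 + 1/6·1105/1296 + 1/6·127/216 + 1/6·13/36 + 1/6·1/6 = 10327/7776
E[N_5] = m(5) = 10327/7776

10327/7776


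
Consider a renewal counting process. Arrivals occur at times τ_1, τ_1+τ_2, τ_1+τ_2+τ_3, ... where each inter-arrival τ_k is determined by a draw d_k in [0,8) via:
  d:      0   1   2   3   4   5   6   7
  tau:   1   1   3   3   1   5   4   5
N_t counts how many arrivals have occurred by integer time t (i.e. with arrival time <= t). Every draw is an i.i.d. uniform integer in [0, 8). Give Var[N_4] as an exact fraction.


13631727/16777216

Inter-arrival values over d=0..7: [1, 1, 3, 3, 1, 5, 4, 5]
Each d has probability 1/8, so the pmf of τ is: f(1) = 3/8, f(3) = 1/4, f(4) = 1/8, f(5) = 1/4
Let p_n(j) = P(N_n = j), with p_0 = [1]. Condition on τ_1: p_n(0) = P(τ > n), and for j >= 1, p_n(j) = Σ_{k<=n} f(k)·p_{n−k}(j−1)
p_1 = [5/8, 3/8]  (j = 0..1)
p_2 = [5/8, 15/64, 9/64]  (j = 0..2)
p_3 = [3/8, 31/64, 45/512, 27/512]  (j = 0..3)
p_4 = [1/4, 27/64, 141/512, 135/4096, 81/4096]  (j = 0..4)
E[N_4] = Σ j·p_4(j) = 4713/4096;  E[N_4²] = Σ j²·p_4(j) = 8751/4096
Var[N_4] = 8751/4096 − (4713/4096)² = 13631727/16777216


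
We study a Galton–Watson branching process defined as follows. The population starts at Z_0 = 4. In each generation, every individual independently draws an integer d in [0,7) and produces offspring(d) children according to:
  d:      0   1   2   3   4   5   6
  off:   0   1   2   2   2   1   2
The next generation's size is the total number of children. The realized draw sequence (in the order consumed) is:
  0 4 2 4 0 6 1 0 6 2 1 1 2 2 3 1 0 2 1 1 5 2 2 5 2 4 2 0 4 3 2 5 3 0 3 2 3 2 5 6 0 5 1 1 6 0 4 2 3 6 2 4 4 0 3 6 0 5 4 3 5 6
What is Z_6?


31

gen 0: Z_0=4, draws=[0, 4, 2, 4], offspring=[0, 2, 2, 2], Z_1=6
gen 1: Z_1=6, draws=[0, 6, 1, 0, 6, 2], offspring=[0, 2, 1, 0, 2, 2], Z_2=7
gen 2: Z_2=7, draws=[1, 1, 2, 2, 3, 1, 0], offspring=[1, 1, 2, 2, 2, 1, 0], Z_3=9
gen 3: Z_3=9, draws=[2, 1, 1, 5, 2, 2, 5, 2, 4], offspring=[2, 1, 1, 1, 2, 2, 1, 2, 2], Z_4=14
gen 4: Z_4=14, draws=[2, 0, 4, 3, 2, 5, 3, 0, 3, 2, 3, 2, 5, 6], offspring=[2, 0, 2, 2, 2, 1, 2, 0, 2, 2, 2, 2, 1, 2], Z_5=22
gen 5: Z_5=22, draws=[0, 5, 1, 1, 6, 0, 4, 2, 3, 6, 2, 4, 4, 0, 3, 6, 0, 5, 4, 3, 5, 6], offspring=[0, 1, 1, 1, 2, 0, 2, 2, 2, 2, 2, 2, 2, 0, 2, 2, 0, 1, 2, 2, 1, 2], Z_6=31


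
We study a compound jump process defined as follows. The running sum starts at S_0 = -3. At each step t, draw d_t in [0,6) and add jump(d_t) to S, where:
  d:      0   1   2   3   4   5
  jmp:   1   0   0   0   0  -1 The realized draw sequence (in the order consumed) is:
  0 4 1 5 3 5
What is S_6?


t=0: S=-3, d=0, jump=1, S_1=-2
t=1: S=-2, d=4, jump=0, S_2=-2
t=2: S=-2, d=1, jump=0, S_3=-2
t=3: S=-2, d=5, jump=-1, S_4=-3
t=4: S=-3, d=3, jump=0, S_5=-3
t=5: S=-3, d=5, jump=-1, S_6=-4

-4


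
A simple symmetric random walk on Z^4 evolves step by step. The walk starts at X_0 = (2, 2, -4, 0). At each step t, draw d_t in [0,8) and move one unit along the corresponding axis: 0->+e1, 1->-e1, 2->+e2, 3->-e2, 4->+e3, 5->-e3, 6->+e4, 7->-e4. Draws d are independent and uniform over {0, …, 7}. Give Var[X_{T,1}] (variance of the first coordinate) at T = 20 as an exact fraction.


Outcome values over d=0..7: [1, -1, 0, 0, 0, 0, 0, 0]
Σy = 0, Σy² = 2, M = 8
μ = 0/8 = 0,  σ² = 2/8 − (0)² = 1/4
Independent increments: Var[X_20] = 20·σ² = 20·(1/4) = 5

5


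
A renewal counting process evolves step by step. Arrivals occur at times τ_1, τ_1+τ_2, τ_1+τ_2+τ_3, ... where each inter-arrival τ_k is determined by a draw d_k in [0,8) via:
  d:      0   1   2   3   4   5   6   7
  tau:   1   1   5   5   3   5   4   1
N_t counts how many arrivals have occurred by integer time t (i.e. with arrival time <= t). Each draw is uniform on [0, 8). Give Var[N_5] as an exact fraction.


625987047/1073741824

Inter-arrival values over d=0..7: [1, 1, 5, 5, 3, 5, 4, 1]
Each d has probability 1/8, so the pmf of τ is: f(1) = 3/8, f(3) = 1/8, f(4) = 1/8, f(5) = 3/8
Let p_n(j) = P(N_n = j), with p_0 = [1]. Condition on τ_1: p_n(0) = P(τ > n), and for j >= 1, p_n(j) = Σ_{k<=n} f(k)·p_{n−k}(j−1)
p_1 = [5/8, 3/8]  (j = 0..1)
p_2 = [5/8, 15/64, 9/64]  (j = 0..2)
p_3 = [1/2, 23/64, 45/512, 27/512]  (j = 0..3)
p_4 = [3/8, 25/64, 93/512, 135/4096, 81/4096]  (j = 0..4)
p_5 = [0, 43/64, 57/256, 351/4096, 405/32768, 243/32768]  (j = 0..5)
E[N_5] = Σ j·p_5(j) = 47867/32768;  E[N_5²] = Σ j²·p_5(j) = 89027/32768
Var[N_5] = 89027/32768 − (47867/32768)² = 625987047/1073741824


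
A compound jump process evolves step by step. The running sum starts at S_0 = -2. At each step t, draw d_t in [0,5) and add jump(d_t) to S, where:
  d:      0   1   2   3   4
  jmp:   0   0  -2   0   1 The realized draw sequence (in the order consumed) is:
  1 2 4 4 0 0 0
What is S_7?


-2

t=0: S=-2, d=1, jump=0, S_1=-2
t=1: S=-2, d=2, jump=-2, S_2=-4
t=2: S=-4, d=4, jump=1, S_3=-3
t=3: S=-3, d=4, jump=1, S_4=-2
t=4: S=-2, d=0, jump=0, S_5=-2
t=5: S=-2, d=0, jump=0, S_6=-2
t=6: S=-2, d=0, jump=0, S_7=-2


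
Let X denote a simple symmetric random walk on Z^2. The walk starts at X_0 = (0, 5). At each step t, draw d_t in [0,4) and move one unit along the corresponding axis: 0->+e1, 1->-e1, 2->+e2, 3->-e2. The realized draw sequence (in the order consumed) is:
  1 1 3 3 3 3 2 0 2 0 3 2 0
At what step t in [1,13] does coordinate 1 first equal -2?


2

t=0: X=(0, 5), d=1 → -e1, X_1=(-1, 5)
t=1: X=(-1, 5), d=1 → -e1, X_2=(-2, 5)
t=2: X=(-2, 5), d=3 → -e2, X_3=(-2, 4)
t=3: X=(-2, 4), d=3 → -e2, X_4=(-2, 3)
t=4: X=(-2, 3), d=3 → -e2, X_5=(-2, 2)
t=5: X=(-2, 2), d=3 → -e2, X_6=(-2, 1)
t=6: X=(-2, 1), d=2 → +e2, X_7=(-2, 2)
t=7: X=(-2, 2), d=0 → +e1, X_8=(-1, 2)
t=8: X=(-1, 2), d=2 → +e2, X_9=(-1, 3)
t=9: X=(-1, 3), d=0 → +e1, X_10=(0, 3)
t=10: X=(0, 3), d=3 → -e2, X_11=(0, 2)
t=11: X=(0, 2), d=2 → +e2, X_12=(0, 3)
t=12: X=(0, 3), d=0 → +e1, X_13=(1, 3)


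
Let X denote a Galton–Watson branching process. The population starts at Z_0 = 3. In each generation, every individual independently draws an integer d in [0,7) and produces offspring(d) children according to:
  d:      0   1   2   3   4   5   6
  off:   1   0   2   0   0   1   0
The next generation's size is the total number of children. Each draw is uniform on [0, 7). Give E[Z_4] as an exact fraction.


Outcome values over d=0..6: [1, 0, 2, 0, 0, 1, 0]
Σy = 4, Σy² = 6, M = 7
μ = 4/7 = 4/7,  σ² = 6/7 − (4/7)² = 26/49
E[Z_0] = 3
E[Z_1] = 4/7·E[Z_0] = 12/7
E[Z_2] = 4/7·E[Z_1] = 48/49
E[Z_3] = 4/7·E[Z_2] = 192/343
E[Z_4] = 4/7·E[Z_3] = 768/2401

768/2401


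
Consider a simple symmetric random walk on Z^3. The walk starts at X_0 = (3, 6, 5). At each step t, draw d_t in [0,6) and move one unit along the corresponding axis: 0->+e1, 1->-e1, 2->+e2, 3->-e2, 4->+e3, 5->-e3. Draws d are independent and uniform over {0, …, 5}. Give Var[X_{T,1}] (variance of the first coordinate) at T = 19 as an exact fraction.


19/3

Outcome values over d=0..5: [1, -1, 0, 0, 0, 0]
Σy = 0, Σy² = 2, M = 6
μ = 0/6 = 0,  σ² = 2/6 − (0)² = 1/3
Independent increments: Var[X_19] = 19·σ² = 19·(1/3) = 19/3


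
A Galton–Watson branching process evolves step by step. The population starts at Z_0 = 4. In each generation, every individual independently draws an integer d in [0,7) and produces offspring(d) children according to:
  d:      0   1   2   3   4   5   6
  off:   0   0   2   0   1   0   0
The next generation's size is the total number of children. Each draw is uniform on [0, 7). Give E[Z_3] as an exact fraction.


Outcome values over d=0..6: [0, 0, 2, 0, 1, 0, 0]
Σy = 3, Σy² = 5, M = 7
μ = 3/7 = 3/7,  σ² = 5/7 − (3/7)² = 26/49
E[Z_0] = 4
E[Z_1] = 3/7·E[Z_0] = 12/7
E[Z_2] = 3/7·E[Z_1] = 36/49
E[Z_3] = 3/7·E[Z_2] = 108/343

108/343


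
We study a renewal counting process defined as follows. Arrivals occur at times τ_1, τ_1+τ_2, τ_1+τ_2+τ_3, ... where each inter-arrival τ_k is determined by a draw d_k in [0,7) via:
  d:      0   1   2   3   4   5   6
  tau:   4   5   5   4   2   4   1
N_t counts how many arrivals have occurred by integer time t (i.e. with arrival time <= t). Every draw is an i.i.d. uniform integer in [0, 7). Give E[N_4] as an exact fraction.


1940/2401

Inter-arrival values over d=0..6: [4, 5, 5, 4, 2, 4, 1]
Each d has probability 1/7, so the pmf of τ is: f(1) = 1/7, f(2) = 1/7, f(4) = 3/7, f(5) = 2/7
Renewal equation for m(n) = E[N_n]: condition on τ_1 = k (if k <= n, one arrival plus a fresh copy on the remaining n−k steps): m(n) = F(n) + Σ_{k<=n} f(k)·m(n−k), where F(n) = P(τ <= n) and m(0) = 0
m(1) = F(1) = 1/7
m(2) = F(2) + f(1)·m(1) = 2/7 + 1/7·1/7 = 15/49
m(3) = F(3) + f(1)·m(2) + f(2)·m(1) = 2/7 + 1/7·15/49 + 1/7·1/7 = 120/343
m(4) = F(4) + f(1)·m(3) + f(2)·m(2) = 5/7 + 1/7·120/343 + 1/7·15/49 = 1940/2401
E[N_4] = m(4) = 1940/2401


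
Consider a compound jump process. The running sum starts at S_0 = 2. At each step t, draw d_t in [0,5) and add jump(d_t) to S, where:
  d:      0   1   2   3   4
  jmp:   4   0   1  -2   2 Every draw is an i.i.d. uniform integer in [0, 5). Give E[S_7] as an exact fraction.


9

Outcome values over d=0..4: [4, 0, 1, -2, 2]
Σy = 5, Σy² = 25, M = 5
μ = 5/5 = 1,  σ² = 25/5 − (1)² = 4
E[S_7] = 2 + 7·(1) = 9


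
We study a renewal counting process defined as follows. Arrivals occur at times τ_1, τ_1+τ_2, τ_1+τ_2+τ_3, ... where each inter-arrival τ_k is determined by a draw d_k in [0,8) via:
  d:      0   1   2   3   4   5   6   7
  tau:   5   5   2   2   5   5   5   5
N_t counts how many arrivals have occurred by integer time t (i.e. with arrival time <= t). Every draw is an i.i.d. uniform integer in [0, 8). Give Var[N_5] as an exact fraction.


Inter-arrival values over d=0..7: [5, 5, 2, 2, 5, 5, 5, 5]
Each d has probability 1/8, so the pmf of τ is: f(2) = 1/4, f(5) = 3/4
Let p_n(j) = P(N_n = j), with p_0 = [1]. Condition on τ_1: p_n(0) = P(τ > n), and for j >= 1, p_n(j) = Σ_{k<=n} f(k)·p_{n−k}(j−1)
p_1 = [1]  (j = 0)
p_2 = [3/4, 1/4]  (j = 0..1)
p_3 = [3/4, 1/4]  (j = 0..1)
p_4 = [3/4, 3/16, 1/16]  (j = 0..2)
p_5 = [0, 15/16, 1/16]  (j = 0..2)
E[N_5] = Σ j·p_5(j) = 17/16;  E[N_5²] = Σ j²·p_5(j) = 19/16
Var[N_5] = 19/16 − (17/16)² = 15/256

15/256


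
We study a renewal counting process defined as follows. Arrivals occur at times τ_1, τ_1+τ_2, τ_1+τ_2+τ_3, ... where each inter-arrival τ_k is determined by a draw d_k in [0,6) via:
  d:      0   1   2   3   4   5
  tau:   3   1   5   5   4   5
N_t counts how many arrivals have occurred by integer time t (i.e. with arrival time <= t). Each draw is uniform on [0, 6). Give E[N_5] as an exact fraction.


Inter-arrival values over d=0..5: [3, 1, 5, 5, 4, 5]
Each d has probability 1/6, so the pmf of τ is: f(1) = 1/6, f(3) = 1/6, f(4) = 1/6, f(5) = 1/2
Renewal equation for m(n) = E[N_n]: condition on τ_1 = k (if k <= n, one arrival plus a fresh copy on the remaining n−k steps): m(n) = F(n) + Σ_{k<=n} f(k)·m(n−k), where F(n) = P(τ <= n) and m(0) = 0
m(1) = F(1) = 1/6
m(2) = F(2) + f(1)·m(1) = 1/6 + 1/6·1/6 = 7/36
m(3) = F(3) + f(1)·m(2) = 1/3 + 1/6·7/36 = 79/216
m(4) = F(4) + f(1)·m(3) + f(3)·m(1) = 1/2 + 1/6·79/216 + 1/6·1/6 = 763/1296
m(5) = F(5) + f(1)·m(4) + f(3)·m(2) + f(4)·m(1) = 1 + 1/6·763/1296 + 1/6·7/36 + 1/6·1/6 = 9007/7776
E[N_5] = m(5) = 9007/7776

9007/7776


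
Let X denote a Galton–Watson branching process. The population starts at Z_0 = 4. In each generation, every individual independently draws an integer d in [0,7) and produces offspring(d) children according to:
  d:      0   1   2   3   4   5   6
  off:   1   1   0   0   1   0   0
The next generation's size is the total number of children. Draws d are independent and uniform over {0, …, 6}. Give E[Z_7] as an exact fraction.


8748/823543

Outcome values over d=0..6: [1, 1, 0, 0, 1, 0, 0]
Σy = 3, Σy² = 3, M = 7
μ = 3/7 = 3/7,  σ² = 3/7 − (3/7)² = 12/49
E[Z_0] = 4
E[Z_1] = 3/7·E[Z_0] = 12/7
E[Z_2] = 3/7·E[Z_1] = 36/49
E[Z_3] = 3/7·E[Z_2] = 108/343
E[Z_4] = 3/7·E[Z_3] = 324/2401
E[Z_5] = 3/7·E[Z_4] = 972/16807
E[Z_6] = 3/7·E[Z_5] = 2916/117649
E[Z_7] = 3/7·E[Z_6] = 8748/823543


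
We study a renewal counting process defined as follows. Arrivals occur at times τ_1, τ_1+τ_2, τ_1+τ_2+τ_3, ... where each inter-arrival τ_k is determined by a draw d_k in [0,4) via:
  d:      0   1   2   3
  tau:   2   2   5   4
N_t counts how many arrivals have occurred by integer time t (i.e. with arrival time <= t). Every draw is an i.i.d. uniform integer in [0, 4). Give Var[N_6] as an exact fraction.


Inter-arrival values over d=0..3: [2, 2, 5, 4]
Each d has probability 1/4, so the pmf of τ is: f(2) = 1/2, f(4) = 1/4, f(5) = 1/4
Let p_n(j) = P(N_n = j), with p_0 = [1]. Condition on τ_1: p_n(0) = P(τ > n), and for j >= 1, p_n(j) = Σ_{k<=n} f(k)·p_{n−k}(j−1)
p_1 = [1]  (j = 0)
p_2 = [1/2, 1/2]  (j = 0..1)
p_3 = [1/2, 1/2]  (j = 0..1)
p_4 = [1/4, 1/2, 1/4]  (j = 0..2)
p_5 = [0, 3/4, 1/4]  (j = 0..2)
p_6 = [0, 1/2, 3/8, 1/8]  (j = 0..3)
E[N_6] = Σ j·p_6(j) = 13/8;  E[N_6²] = Σ j²·p_6(j) = 25/8
Var[N_6] = 25/8 − (13/8)² = 31/64

31/64


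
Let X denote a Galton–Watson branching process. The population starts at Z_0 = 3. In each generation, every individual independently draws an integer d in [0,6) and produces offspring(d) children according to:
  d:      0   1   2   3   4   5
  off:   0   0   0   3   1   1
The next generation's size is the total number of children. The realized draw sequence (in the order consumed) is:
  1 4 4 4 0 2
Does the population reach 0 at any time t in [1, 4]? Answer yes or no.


gen 0: Z_0=3, draws=[1, 4, 4], offspring=[0, 1, 1], Z_1=2
gen 1: Z_1=2, draws=[4, 0], offspring=[1, 0], Z_2=1
gen 2: Z_2=1, draws=[2], offspring=[0], Z_3=0
gen 3: Z_3=0, draws=[], offspring=[], Z_4=0

yes


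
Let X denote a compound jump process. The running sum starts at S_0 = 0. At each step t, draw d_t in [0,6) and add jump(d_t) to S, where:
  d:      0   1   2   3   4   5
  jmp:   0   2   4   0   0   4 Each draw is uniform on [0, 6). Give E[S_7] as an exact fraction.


35/3

Outcome values over d=0..5: [0, 2, 4, 0, 0, 4]
Σy = 10, Σy² = 36, M = 6
μ = 10/6 = 5/3,  σ² = 36/6 − (5/3)² = 29/9
E[S_7] = 0 + 7·(5/3) = 35/3


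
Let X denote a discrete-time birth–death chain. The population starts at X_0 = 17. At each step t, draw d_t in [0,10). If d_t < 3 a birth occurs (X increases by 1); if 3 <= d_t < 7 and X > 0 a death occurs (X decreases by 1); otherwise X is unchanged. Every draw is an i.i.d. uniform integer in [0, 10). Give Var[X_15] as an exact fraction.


207/20

X can drop by at most 1 per step and X_0 = 17 > T = 15, so X_t >= 17 − t >= 2 > 0 for every t <= 15: the floor at 0 (the 'and X > 0' condition) never binds. Hence X_15 = X_0 + Σ_{t<15} Y_t with i.i.d. increments Y_t = y(d_t) ∈ {+1, −1, 0}.
Outcome values over d=0..9: [1, 1, 1, -1, -1, -1, -1, 0, 0, 0]
Σy = -1, Σy² = 7, M = 10
μ = -1/10 = -1/10,  σ² = 7/10 − (-1/10)² = 69/100
Independent increments: Var[X_15] = 15·σ² = 15·(69/100) = 207/20


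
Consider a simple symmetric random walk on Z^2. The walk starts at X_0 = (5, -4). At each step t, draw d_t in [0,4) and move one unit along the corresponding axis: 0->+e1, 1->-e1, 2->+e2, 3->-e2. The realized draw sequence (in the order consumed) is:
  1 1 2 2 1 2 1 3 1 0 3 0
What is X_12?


(2, -3)

t=0: X=(5, -4), d=1 → -e1, X_1=(4, -4)
t=1: X=(4, -4), d=1 → -e1, X_2=(3, -4)
t=2: X=(3, -4), d=2 → +e2, X_3=(3, -3)
t=3: X=(3, -3), d=2 → +e2, X_4=(3, -2)
t=4: X=(3, -2), d=1 → -e1, X_5=(2, -2)
t=5: X=(2, -2), d=2 → +e2, X_6=(2, -1)
t=6: X=(2, -1), d=1 → -e1, X_7=(1, -1)
t=7: X=(1, -1), d=3 → -e2, X_8=(1, -2)
t=8: X=(1, -2), d=1 → -e1, X_9=(0, -2)
t=9: X=(0, -2), d=0 → +e1, X_10=(1, -2)
t=10: X=(1, -2), d=3 → -e2, X_11=(1, -3)
t=11: X=(1, -3), d=0 → +e1, X_12=(2, -3)


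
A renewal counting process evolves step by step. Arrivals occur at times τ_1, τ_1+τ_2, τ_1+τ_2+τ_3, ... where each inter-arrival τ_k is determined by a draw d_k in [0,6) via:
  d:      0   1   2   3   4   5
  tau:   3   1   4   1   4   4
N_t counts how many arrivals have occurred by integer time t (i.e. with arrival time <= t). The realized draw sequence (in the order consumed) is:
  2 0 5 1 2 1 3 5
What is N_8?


2

draw d_1=2: τ_1=4, arrival time A_1=4
draw d_2=0: τ_2=3, arrival time A_2=7
draw d_3=5: τ_3=4, arrival time A_3=11
draw d_4=1: τ_4=1, arrival time A_4=12
draw d_5=2: τ_5=4, arrival time A_5=16
draw d_6=1: τ_6=1, arrival time A_6=17
draw d_7=3: τ_7=1, arrival time A_7=18
draw d_8=5: τ_8=4, arrival time A_8=22
N_t over t=0..8: 0:0 1:0 2:0 3:0 4:1 5:1 6:1 7:2 8:2


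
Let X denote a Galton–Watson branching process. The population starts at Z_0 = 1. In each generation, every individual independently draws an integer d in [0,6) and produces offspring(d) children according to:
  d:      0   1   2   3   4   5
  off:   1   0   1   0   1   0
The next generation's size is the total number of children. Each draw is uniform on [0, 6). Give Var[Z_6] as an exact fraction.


Outcome values over d=0..5: [1, 0, 1, 0, 1, 0]
Σy = 3, Σy² = 3, M = 6
μ = 3/6 = 1/2,  σ² = 3/6 − (1/2)² = 1/4
V_0 = 0, E_0 = 1
V_1 = 1/4·E_0 + (1/2)²·V_0 = 1/4;  E_1 = 1/2
V_2 = 1/4·E_1 + (1/2)²·V_1 = 3/16;  E_2 = 1/4
V_3 = 1/4·E_2 + (1/2)²·V_2 = 7/64;  E_3 = 1/8
V_4 = 1/4·E_3 + (1/2)²·V_3 = 15/256;  E_4 = 1/16
V_5 = 1/4·E_4 + (1/2)²·V_4 = 31/1024;  E_5 = 1/32
V_6 = 1/4·E_5 + (1/2)²·V_5 = 63/4096;  E_6 = 1/64

63/4096


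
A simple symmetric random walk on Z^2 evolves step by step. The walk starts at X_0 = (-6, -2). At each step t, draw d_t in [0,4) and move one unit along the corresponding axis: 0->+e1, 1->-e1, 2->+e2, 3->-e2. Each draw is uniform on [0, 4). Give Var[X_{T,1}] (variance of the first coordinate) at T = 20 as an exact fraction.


Outcome values over d=0..3: [1, -1, 0, 0]
Σy = 0, Σy² = 2, M = 4
μ = 0/4 = 0,  σ² = 2/4 − (0)² = 1/2
Independent increments: Var[X_20] = 20·σ² = 20·(1/2) = 10

10


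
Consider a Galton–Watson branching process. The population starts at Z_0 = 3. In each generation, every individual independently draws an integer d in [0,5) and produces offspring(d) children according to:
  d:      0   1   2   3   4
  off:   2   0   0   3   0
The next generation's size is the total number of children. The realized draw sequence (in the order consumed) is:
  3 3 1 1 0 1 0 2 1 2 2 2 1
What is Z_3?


gen 0: Z_0=3, draws=[3, 3, 1], offspring=[3, 3, 0], Z_1=6
gen 1: Z_1=6, draws=[1, 0, 1, 0, 2, 1], offspring=[0, 2, 0, 2, 0, 0], Z_2=4
gen 2: Z_2=4, draws=[2, 2, 2, 1], offspring=[0, 0, 0, 0], Z_3=0

0


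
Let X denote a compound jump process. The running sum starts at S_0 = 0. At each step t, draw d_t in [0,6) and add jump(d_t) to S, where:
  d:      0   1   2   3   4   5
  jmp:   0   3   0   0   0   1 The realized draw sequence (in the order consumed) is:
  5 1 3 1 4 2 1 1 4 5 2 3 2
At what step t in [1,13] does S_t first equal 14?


t=0: S=0, d=5, jump=1, S_1=1
t=1: S=1, d=1, jump=3, S_2=4
t=2: S=4, d=3, jump=0, S_3=4
t=3: S=4, d=1, jump=3, S_4=7
t=4: S=7, d=4, jump=0, S_5=7
t=5: S=7, d=2, jump=0, S_6=7
t=6: S=7, d=1, jump=3, S_7=10
t=7: S=10, d=1, jump=3, S_8=13
t=8: S=13, d=4, jump=0, S_9=13
t=9: S=13, d=5, jump=1, S_10=14
t=10: S=14, d=2, jump=0, S_11=14
t=11: S=14, d=3, jump=0, S_12=14
t=12: S=14, d=2, jump=0, S_13=14

10


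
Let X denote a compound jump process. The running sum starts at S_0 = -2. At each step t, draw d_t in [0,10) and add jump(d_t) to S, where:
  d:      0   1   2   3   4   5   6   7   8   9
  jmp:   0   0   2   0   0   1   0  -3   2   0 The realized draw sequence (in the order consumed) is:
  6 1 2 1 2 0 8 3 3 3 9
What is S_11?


t=0: S=-2, d=6, jump=0, S_1=-2
t=1: S=-2, d=1, jump=0, S_2=-2
t=2: S=-2, d=2, jump=2, S_3=0
t=3: S=0, d=1, jump=0, S_4=0
t=4: S=0, d=2, jump=2, S_5=2
t=5: S=2, d=0, jump=0, S_6=2
t=6: S=2, d=8, jump=2, S_7=4
t=7: S=4, d=3, jump=0, S_8=4
t=8: S=4, d=3, jump=0, S_9=4
t=9: S=4, d=3, jump=0, S_10=4
t=10: S=4, d=9, jump=0, S_11=4

4


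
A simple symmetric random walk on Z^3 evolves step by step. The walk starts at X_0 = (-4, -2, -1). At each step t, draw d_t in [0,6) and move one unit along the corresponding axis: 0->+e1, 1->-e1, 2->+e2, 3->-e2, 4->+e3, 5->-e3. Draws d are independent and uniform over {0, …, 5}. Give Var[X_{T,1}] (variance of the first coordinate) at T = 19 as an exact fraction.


Outcome values over d=0..5: [1, -1, 0, 0, 0, 0]
Σy = 0, Σy² = 2, M = 6
μ = 0/6 = 0,  σ² = 2/6 − (0)² = 1/3
Independent increments: Var[X_19] = 19·σ² = 19·(1/3) = 19/3

19/3


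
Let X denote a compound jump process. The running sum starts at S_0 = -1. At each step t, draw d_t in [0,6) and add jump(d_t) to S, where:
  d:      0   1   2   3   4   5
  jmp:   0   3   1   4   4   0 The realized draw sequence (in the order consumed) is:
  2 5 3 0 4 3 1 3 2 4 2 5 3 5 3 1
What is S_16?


t=0: S=-1, d=2, jump=1, S_1=0
t=1: S=0, d=5, jump=0, S_2=0
t=2: S=0, d=3, jump=4, S_3=4
t=3: S=4, d=0, jump=0, S_4=4
t=4: S=4, d=4, jump=4, S_5=8
t=5: S=8, d=3, jump=4, S_6=12
t=6: S=12, d=1, jump=3, S_7=15
t=7: S=15, d=3, jump=4, S_8=19
t=8: S=19, d=2, jump=1, S_9=20
t=9: S=20, d=4, jump=4, S_10=24
t=10: S=24, d=2, jump=1, S_11=25
t=11: S=25, d=5, jump=0, S_12=25
t=12: S=25, d=3, jump=4, S_13=29
t=13: S=29, d=5, jump=0, S_14=29
t=14: S=29, d=3, jump=4, S_15=33
t=15: S=33, d=1, jump=3, S_16=36

36


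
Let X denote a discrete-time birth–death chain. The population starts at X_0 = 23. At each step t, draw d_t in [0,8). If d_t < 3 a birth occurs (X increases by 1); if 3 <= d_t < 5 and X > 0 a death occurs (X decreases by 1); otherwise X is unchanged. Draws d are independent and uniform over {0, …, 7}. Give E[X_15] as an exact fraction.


199/8

X can drop by at most 1 per step and X_0 = 23 > T = 15, so X_t >= 23 − t >= 8 > 0 for every t <= 15: the floor at 0 (the 'and X > 0' condition) never binds. Hence X_15 = X_0 + Σ_{t<15} Y_t with i.i.d. increments Y_t = y(d_t) ∈ {+1, −1, 0}.
Outcome values over d=0..7: [1, 1, 1, -1, -1, 0, 0, 0]
Σy = 1, Σy² = 5, M = 8
μ = 1/8 = 1/8,  σ² = 5/8 − (1/8)² = 39/64
E[X_15] = 23 + 15·(1/8) = 199/8


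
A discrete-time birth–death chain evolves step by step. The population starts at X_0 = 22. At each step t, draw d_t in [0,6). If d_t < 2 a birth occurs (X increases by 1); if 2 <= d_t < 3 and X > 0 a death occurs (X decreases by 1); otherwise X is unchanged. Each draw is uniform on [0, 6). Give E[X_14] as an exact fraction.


X can drop by at most 1 per step and X_0 = 22 > T = 14, so X_t >= 22 − t >= 8 > 0 for every t <= 14: the floor at 0 (the 'and X > 0' condition) never binds. Hence X_14 = X_0 + Σ_{t<14} Y_t with i.i.d. increments Y_t = y(d_t) ∈ {+1, −1, 0}.
Outcome values over d=0..5: [1, 1, -1, 0, 0, 0]
Σy = 1, Σy² = 3, M = 6
μ = 1/6 = 1/6,  σ² = 3/6 − (1/6)² = 17/36
E[X_14] = 22 + 14·(1/6) = 73/3

73/3


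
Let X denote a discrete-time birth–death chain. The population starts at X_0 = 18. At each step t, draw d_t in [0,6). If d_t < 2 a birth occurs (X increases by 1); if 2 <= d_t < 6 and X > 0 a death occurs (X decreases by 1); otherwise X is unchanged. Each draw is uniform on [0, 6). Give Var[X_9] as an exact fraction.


8

X can drop by at most 1 per step and X_0 = 18 > T = 9, so X_t >= 18 − t >= 9 > 0 for every t <= 9: the floor at 0 (the 'and X > 0' condition) never binds. Hence X_9 = X_0 + Σ_{t<9} Y_t with i.i.d. increments Y_t = y(d_t) ∈ {+1, −1, 0}.
Outcome values over d=0..5: [1, 1, -1, -1, -1, -1]
Σy = -2, Σy² = 6, M = 6
μ = -2/6 = -1/3,  σ² = 6/6 − (-1/3)² = 8/9
Independent increments: Var[X_9] = 9·σ² = 9·(8/9) = 8


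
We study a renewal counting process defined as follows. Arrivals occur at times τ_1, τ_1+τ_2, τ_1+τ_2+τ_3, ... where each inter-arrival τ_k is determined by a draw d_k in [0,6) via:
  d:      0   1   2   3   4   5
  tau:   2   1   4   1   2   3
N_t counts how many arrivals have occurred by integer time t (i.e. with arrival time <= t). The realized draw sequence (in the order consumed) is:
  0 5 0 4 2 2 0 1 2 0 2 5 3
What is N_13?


5

draw d_1=0: τ_1=2, arrival time A_1=2
draw d_2=5: τ_2=3, arrival time A_2=5
draw d_3=0: τ_3=2, arrival time A_3=7
draw d_4=4: τ_4=2, arrival time A_4=9
draw d_5=2: τ_5=4, arrival time A_5=13
draw d_6=2: τ_6=4, arrival time A_6=17
draw d_7=0: τ_7=2, arrival time A_7=19
draw d_8=1: τ_8=1, arrival time A_8=20
draw d_9=2: τ_9=4, arrival time A_9=24
draw d_10=0: τ_10=2, arrival time A_10=26
draw d_11=2: τ_11=4, arrival time A_11=30
draw d_12=5: τ_12=3, arrival time A_12=33
draw d_13=3: τ_13=1, arrival time A_13=34
N_t over t=0..13: 0:0 1:0 2:1 3:1 4:1 5:2 6:2 7:3 8:3 9:4 10:4 11:4 12:4 13:5


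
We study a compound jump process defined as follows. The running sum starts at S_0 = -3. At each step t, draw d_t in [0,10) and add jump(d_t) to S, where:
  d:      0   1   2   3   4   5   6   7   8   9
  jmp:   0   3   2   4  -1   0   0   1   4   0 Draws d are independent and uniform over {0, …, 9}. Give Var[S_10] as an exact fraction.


301/10

Outcome values over d=0..9: [0, 3, 2, 4, -1, 0, 0, 1, 4, 0]
Σy = 13, Σy² = 47, M = 10
μ = 13/10 = 13/10,  σ² = 47/10 − (13/10)² = 301/100
Independent increments: Var[S_10] = 10·σ² = 10·(301/100) = 301/10


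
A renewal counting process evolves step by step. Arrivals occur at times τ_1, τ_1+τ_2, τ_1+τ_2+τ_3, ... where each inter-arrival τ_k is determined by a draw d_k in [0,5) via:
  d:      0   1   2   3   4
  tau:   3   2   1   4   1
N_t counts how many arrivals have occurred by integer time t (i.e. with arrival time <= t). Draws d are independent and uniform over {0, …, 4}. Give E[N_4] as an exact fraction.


1066/625

Inter-arrival values over d=0..4: [3, 2, 1, 4, 1]
Each d has probability 1/5, so the pmf of τ is: f(1) = 2/5, f(2) = 1/5, f(3) = 1/5, f(4) = 1/5
Renewal equation for m(n) = E[N_n]: condition on τ_1 = k (if k <= n, one arrival plus a fresh copy on the remaining n−k steps): m(n) = F(n) + Σ_{k<=n} f(k)·m(n−k), where F(n) = P(τ <= n) and m(0) = 0
m(1) = F(1) = 2/5
m(2) = F(2) + f(1)·m(1) = 3/5 + 2/5·2/5 = 19/25
m(3) = F(3) + f(1)·m(2) + f(2)·m(1) = 4/5 + 2/5·19/25 + 1/5·2/5 = 148/125
m(4) = F(4) + f(1)·m(3) + f(2)·m(2) + f(3)·m(1) = 1 + 2/5·148/125 + 1/5·19/25 + 1/5·2/5 = 1066/625
E[N_4] = m(4) = 1066/625


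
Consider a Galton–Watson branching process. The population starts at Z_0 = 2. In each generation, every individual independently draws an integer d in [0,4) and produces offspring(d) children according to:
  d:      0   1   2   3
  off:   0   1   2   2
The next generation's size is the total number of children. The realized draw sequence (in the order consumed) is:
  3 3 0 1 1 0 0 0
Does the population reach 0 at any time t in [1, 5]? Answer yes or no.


gen 0: Z_0=2, draws=[3, 3], offspring=[2, 2], Z_1=4
gen 1: Z_1=4, draws=[0, 1, 1, 0], offspring=[0, 1, 1, 0], Z_2=2
gen 2: Z_2=2, draws=[0, 0], offspring=[0, 0], Z_3=0
gen 3: Z_3=0, draws=[], offspring=[], Z_4=0
gen 4: Z_4=0, draws=[], offspring=[], Z_5=0

yes


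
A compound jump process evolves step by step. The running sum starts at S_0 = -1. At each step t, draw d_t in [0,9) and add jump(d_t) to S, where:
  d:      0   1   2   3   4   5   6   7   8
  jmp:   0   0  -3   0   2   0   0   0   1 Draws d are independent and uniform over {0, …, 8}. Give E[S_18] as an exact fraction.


-1

Outcome values over d=0..8: [0, 0, -3, 0, 2, 0, 0, 0, 1]
Σy = 0, Σy² = 14, M = 9
μ = 0/9 = 0,  σ² = 14/9 − (0)² = 14/9
E[S_18] = -1 + 18·(0) = -1


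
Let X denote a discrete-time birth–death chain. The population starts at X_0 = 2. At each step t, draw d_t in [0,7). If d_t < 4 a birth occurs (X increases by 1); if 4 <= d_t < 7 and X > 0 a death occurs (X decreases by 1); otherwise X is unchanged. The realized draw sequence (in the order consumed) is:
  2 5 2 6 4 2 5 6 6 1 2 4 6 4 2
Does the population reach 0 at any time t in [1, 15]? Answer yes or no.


t=0: X=2, d=2 → birth, X_1=3
t=1: X=3, d=5 → death, X_2=2
t=2: X=2, d=2 → birth, X_3=3
t=3: X=3, d=6 → death, X_4=2
t=4: X=2, d=4 → death, X_5=1
t=5: X=1, d=2 → birth, X_6=2
t=6: X=2, d=5 → death, X_7=1
t=7: X=1, d=6 → death, X_8=0
t=8: X=0, d=6 → hold, X_9=0
t=9: X=0, d=1 → birth, X_10=1
t=10: X=1, d=2 → birth, X_11=2
t=11: X=2, d=4 → death, X_12=1
t=12: X=1, d=6 → death, X_13=0
t=13: X=0, d=4 → hold, X_14=0
t=14: X=0, d=2 → birth, X_15=1

yes


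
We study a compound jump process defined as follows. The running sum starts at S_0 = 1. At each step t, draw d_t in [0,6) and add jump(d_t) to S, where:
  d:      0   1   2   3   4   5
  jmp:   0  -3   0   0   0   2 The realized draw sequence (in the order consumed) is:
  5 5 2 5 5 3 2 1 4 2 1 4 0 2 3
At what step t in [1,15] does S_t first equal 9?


t=0: S=1, d=5, jump=2, S_1=3
t=1: S=3, d=5, jump=2, S_2=5
t=2: S=5, d=2, jump=0, S_3=5
t=3: S=5, d=5, jump=2, S_4=7
t=4: S=7, d=5, jump=2, S_5=9
t=5: S=9, d=3, jump=0, S_6=9
t=6: S=9, d=2, jump=0, S_7=9
t=7: S=9, d=1, jump=-3, S_8=6
t=8: S=6, d=4, jump=0, S_9=6
t=9: S=6, d=2, jump=0, S_10=6
t=10: S=6, d=1, jump=-3, S_11=3
t=11: S=3, d=4, jump=0, S_12=3
t=12: S=3, d=0, jump=0, S_13=3
t=13: S=3, d=2, jump=0, S_14=3
t=14: S=3, d=3, jump=0, S_15=3

5


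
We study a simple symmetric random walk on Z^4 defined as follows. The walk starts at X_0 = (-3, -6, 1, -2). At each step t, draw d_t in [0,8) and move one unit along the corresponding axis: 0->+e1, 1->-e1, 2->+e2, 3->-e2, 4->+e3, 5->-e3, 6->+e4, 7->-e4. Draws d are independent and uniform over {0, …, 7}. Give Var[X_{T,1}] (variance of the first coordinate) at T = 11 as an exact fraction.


11/4

Outcome values over d=0..7: [1, -1, 0, 0, 0, 0, 0, 0]
Σy = 0, Σy² = 2, M = 8
μ = 0/8 = 0,  σ² = 2/8 − (0)² = 1/4
Independent increments: Var[X_11] = 11·σ² = 11·(1/4) = 11/4


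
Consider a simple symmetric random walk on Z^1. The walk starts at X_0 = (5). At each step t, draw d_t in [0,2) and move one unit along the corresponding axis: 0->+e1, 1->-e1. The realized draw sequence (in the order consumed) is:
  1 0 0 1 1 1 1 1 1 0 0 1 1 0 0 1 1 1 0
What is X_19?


t=0: X=(5), d=1 → -e1, X_1=(4)
t=1: X=(4), d=0 → +e1, X_2=(5)
t=2: X=(5), d=0 → +e1, X_3=(6)
t=3: X=(6), d=1 → -e1, X_4=(5)
t=4: X=(5), d=1 → -e1, X_5=(4)
t=5: X=(4), d=1 → -e1, X_6=(3)
t=6: X=(3), d=1 → -e1, X_7=(2)
t=7: X=(2), d=1 → -e1, X_8=(1)
t=8: X=(1), d=1 → -e1, X_9=(0)
t=9: X=(0), d=0 → +e1, X_10=(1)
t=10: X=(1), d=0 → +e1, X_11=(2)
t=11: X=(2), d=1 → -e1, X_12=(1)
t=12: X=(1), d=1 → -e1, X_13=(0)
t=13: X=(0), d=0 → +e1, X_14=(1)
t=14: X=(1), d=0 → +e1, X_15=(2)
t=15: X=(2), d=1 → -e1, X_16=(1)
t=16: X=(1), d=1 → -e1, X_17=(0)
t=17: X=(0), d=1 → -e1, X_18=(-1)
t=18: X=(-1), d=0 → +e1, X_19=(0)

(0)


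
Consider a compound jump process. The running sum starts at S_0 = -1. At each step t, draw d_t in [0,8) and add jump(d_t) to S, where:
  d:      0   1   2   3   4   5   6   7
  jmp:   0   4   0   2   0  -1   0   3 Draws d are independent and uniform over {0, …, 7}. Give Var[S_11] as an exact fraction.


121/4

Outcome values over d=0..7: [0, 4, 0, 2, 0, -1, 0, 3]
Σy = 8, Σy² = 30, M = 8
μ = 8/8 = 1,  σ² = 30/8 − (1)² = 11/4
Independent increments: Var[S_11] = 11·σ² = 11·(11/4) = 121/4


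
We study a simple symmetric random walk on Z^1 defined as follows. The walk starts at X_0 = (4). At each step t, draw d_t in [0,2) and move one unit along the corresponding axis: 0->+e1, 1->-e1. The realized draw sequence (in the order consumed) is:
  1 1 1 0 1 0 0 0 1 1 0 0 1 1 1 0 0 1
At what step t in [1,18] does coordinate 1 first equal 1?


t=0: X=(4), d=1 → -e1, X_1=(3)
t=1: X=(3), d=1 → -e1, X_2=(2)
t=2: X=(2), d=1 → -e1, X_3=(1)
t=3: X=(1), d=0 → +e1, X_4=(2)
t=4: X=(2), d=1 → -e1, X_5=(1)
t=5: X=(1), d=0 → +e1, X_6=(2)
t=6: X=(2), d=0 → +e1, X_7=(3)
t=7: X=(3), d=0 → +e1, X_8=(4)
t=8: X=(4), d=1 → -e1, X_9=(3)
t=9: X=(3), d=1 → -e1, X_10=(2)
t=10: X=(2), d=0 → +e1, X_11=(3)
t=11: X=(3), d=0 → +e1, X_12=(4)
t=12: X=(4), d=1 → -e1, X_13=(3)
t=13: X=(3), d=1 → -e1, X_14=(2)
t=14: X=(2), d=1 → -e1, X_15=(1)
t=15: X=(1), d=0 → +e1, X_16=(2)
t=16: X=(2), d=0 → +e1, X_17=(3)
t=17: X=(3), d=1 → -e1, X_18=(2)

3


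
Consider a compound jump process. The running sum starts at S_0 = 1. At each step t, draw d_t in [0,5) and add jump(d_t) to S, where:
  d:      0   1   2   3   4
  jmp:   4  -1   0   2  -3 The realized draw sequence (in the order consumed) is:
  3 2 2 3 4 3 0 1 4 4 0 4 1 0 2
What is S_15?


5

t=0: S=1, d=3, jump=2, S_1=3
t=1: S=3, d=2, jump=0, S_2=3
t=2: S=3, d=2, jump=0, S_3=3
t=3: S=3, d=3, jump=2, S_4=5
t=4: S=5, d=4, jump=-3, S_5=2
t=5: S=2, d=3, jump=2, S_6=4
t=6: S=4, d=0, jump=4, S_7=8
t=7: S=8, d=1, jump=-1, S_8=7
t=8: S=7, d=4, jump=-3, S_9=4
t=9: S=4, d=4, jump=-3, S_10=1
t=10: S=1, d=0, jump=4, S_11=5
t=11: S=5, d=4, jump=-3, S_12=2
t=12: S=2, d=1, jump=-1, S_13=1
t=13: S=1, d=0, jump=4, S_14=5
t=14: S=5, d=2, jump=0, S_15=5


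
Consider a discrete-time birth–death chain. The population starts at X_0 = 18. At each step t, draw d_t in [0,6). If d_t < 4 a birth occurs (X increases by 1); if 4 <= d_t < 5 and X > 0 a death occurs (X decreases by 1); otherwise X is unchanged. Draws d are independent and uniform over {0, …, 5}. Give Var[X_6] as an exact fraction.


7/2

X can drop by at most 1 per step and X_0 = 18 > T = 6, so X_t >= 18 − t >= 12 > 0 for every t <= 6: the floor at 0 (the 'and X > 0' condition) never binds. Hence X_6 = X_0 + Σ_{t<6} Y_t with i.i.d. increments Y_t = y(d_t) ∈ {+1, −1, 0}.
Outcome values over d=0..5: [1, 1, 1, 1, -1, 0]
Σy = 3, Σy² = 5, M = 6
μ = 3/6 = 1/2,  σ² = 5/6 − (1/2)² = 7/12
Independent increments: Var[X_6] = 6·σ² = 6·(7/12) = 7/2


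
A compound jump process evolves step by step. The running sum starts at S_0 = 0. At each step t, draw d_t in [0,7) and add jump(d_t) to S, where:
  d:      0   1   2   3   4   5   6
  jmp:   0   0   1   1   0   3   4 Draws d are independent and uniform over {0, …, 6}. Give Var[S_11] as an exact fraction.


1188/49

Outcome values over d=0..6: [0, 0, 1, 1, 0, 3, 4]
Σy = 9, Σy² = 27, M = 7
μ = 9/7 = 9/7,  σ² = 27/7 − (9/7)² = 108/49
Independent increments: Var[S_11] = 11·σ² = 11·(108/49) = 1188/49
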